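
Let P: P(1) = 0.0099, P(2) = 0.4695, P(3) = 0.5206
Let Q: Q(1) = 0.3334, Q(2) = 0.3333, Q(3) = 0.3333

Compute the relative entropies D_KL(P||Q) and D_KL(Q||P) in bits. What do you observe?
D_KL(P||Q) = 0.5168 bits, D_KL(Q||P) = 1.3124 bits. The two directions give different values (D_KL(Q||P) exceeds D_KL(P||Q) by 0.7956 bits): KL divergence is asymmetric.

D_KL(P||Q) = Σ P(x) log₂(P(x)/Q(x))

Computing term by term:
  P(1)·log₂(P(1)/Q(1)) = 0.0099·log₂(0.0099/0.3334) = -0.05023
  P(2)·log₂(P(2)/Q(2)) = 0.4695·log₂(0.4695/0.3333) = 0.23208
  P(3)·log₂(P(3)/Q(3)) = 0.5206·log₂(0.5206/0.3333) = 0.33493

D_KL(P||Q) = -0.05023 + 0.23208 + 0.33493 = 0.51678 ≈ 0.5168 bits

D_KL(Q||P) = Σ Q(x) log₂(Q(x)/P(x))

Computing term by term:
  Q(1)·log₂(Q(1)/P(1)) = 0.3334·log₂(0.3334/0.0099) = 1.69157
  Q(2)·log₂(Q(2)/P(2)) = 0.3333·log₂(0.3333/0.4695) = -0.16475
  Q(3)·log₂(Q(3)/P(3)) = 0.3333·log₂(0.3333/0.5206) = -0.21443

D_KL(Q||P) = 1.69157 - 0.16475 - 0.21443 = 1.31239 ≈ 1.3124 bits

These are NOT equal (difference: 0.7956 bits). KL divergence is asymmetric: D_KL(P||Q) ≠ D_KL(Q||P) in general.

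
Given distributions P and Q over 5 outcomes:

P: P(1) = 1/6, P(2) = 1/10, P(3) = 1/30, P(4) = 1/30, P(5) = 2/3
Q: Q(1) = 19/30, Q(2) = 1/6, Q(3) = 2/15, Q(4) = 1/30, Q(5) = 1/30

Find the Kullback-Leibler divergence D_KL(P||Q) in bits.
2.4199 bits

D_KL(P||Q) = Σ P(x) log₂(P(x)/Q(x))

Computing term by term:
  P(1)·log₂(P(1)/Q(1)) = (1/6)·log₂((1/6)/(19/30)) = -0.32100
  P(2)·log₂(P(2)/Q(2)) = (1/10)·log₂((1/10)/(1/6)) = -0.07370
  P(3)·log₂(P(3)/Q(3)) = (1/30)·log₂((1/30)/(2/15)) = -0.06667
  P(4)·log₂(P(4)/Q(4)) = (1/30)·log₂((1/30)/(1/30)) = 0.00000
  P(5)·log₂(P(5)/Q(5)) = (2/3)·log₂((2/3)/(1/30)) = 2.88129

D_KL(P||Q) = -0.32100 - 0.07370 - 0.06667 + 0.00000 + 2.88129 = 2.41992 ≈ 2.4199 bits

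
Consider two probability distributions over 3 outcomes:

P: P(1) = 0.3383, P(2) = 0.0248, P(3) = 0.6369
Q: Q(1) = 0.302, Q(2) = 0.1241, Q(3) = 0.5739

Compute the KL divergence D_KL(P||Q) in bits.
0.0935 bits

D_KL(P||Q) = Σ P(x) log₂(P(x)/Q(x))

Computing term by term:
  P(1)·log₂(P(1)/Q(1)) = 0.3383·log₂(0.3383/0.302) = 0.05540
  P(2)·log₂(P(2)/Q(2)) = 0.0248·log₂(0.0248/0.1241) = -0.05761
  P(3)·log₂(P(3)/Q(3)) = 0.6369·log₂(0.6369/0.5739) = 0.09571

D_KL(P||Q) = 0.05540 - 0.05761 + 0.09571 = 0.09350 ≈ 0.0935 bits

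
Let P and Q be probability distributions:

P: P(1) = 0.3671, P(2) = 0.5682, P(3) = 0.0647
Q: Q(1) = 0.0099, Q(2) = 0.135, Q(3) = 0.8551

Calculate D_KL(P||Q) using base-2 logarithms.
2.8507 bits

D_KL(P||Q) = Σ P(x) log₂(P(x)/Q(x))

Computing term by term:
  P(1)·log₂(P(1)/Q(1)) = 0.3671·log₂(0.3671/0.0099) = 1.91355
  P(2)·log₂(P(2)/Q(2)) = 0.5682·log₂(0.5682/0.135) = 1.17813
  P(3)·log₂(P(3)/Q(3)) = 0.0647·log₂(0.0647/0.8551) = -0.24096

D_KL(P||Q) = 1.91355 + 1.17813 - 0.24096 = 2.85072 ≈ 2.8507 bits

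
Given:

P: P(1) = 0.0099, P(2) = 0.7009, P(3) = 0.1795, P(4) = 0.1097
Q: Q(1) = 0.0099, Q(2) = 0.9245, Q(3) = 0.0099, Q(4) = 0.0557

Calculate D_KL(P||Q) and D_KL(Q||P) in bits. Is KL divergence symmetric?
D_KL(P||Q) = 0.5777 bits, D_KL(Q||P) = 0.2735 bits. No, KL divergence is not symmetric.

D_KL(P||Q) = Σ P(x) log₂(P(x)/Q(x))

Computing term by term:
  P(1)·log₂(P(1)/Q(1)) = 0.0099·log₂(0.0099/0.0099) = 0.00000
  P(2)·log₂(P(2)/Q(2)) = 0.7009·log₂(0.7009/0.9245) = -0.27998
  P(3)·log₂(P(3)/Q(3)) = 0.1795·log₂(0.1795/0.0099) = 0.75038
  P(4)·log₂(P(4)/Q(4)) = 0.1097·log₂(0.1097/0.0557) = 0.10727

D_KL(P||Q) = 0.00000 - 0.27998 + 0.75038 + 0.10727 = 0.57767 ≈ 0.5777 bits

D_KL(Q||P) = Σ Q(x) log₂(Q(x)/P(x))

Computing term by term:
  Q(1)·log₂(Q(1)/P(1)) = 0.0099·log₂(0.0099/0.0099) = 0.00000
  Q(2)·log₂(Q(2)/P(2)) = 0.9245·log₂(0.9245/0.7009) = 0.36931
  Q(3)·log₂(Q(3)/P(3)) = 0.0099·log₂(0.0099/0.1795) = -0.04139
  Q(4)·log₂(Q(4)/P(4)) = 0.0557·log₂(0.0557/0.1097) = -0.05446

D_KL(Q||P) = 0.00000 + 0.36931 - 0.04139 - 0.05446 = 0.27346 ≈ 0.2735 bits

These are NOT equal (difference: 0.3042 bits). KL divergence is asymmetric: D_KL(P||Q) ≠ D_KL(Q||P) in general.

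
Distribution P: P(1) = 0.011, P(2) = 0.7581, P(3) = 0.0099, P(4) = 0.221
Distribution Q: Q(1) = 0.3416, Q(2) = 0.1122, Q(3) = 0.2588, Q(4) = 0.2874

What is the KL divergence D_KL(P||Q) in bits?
1.9047 bits

D_KL(P||Q) = Σ P(x) log₂(P(x)/Q(x))

Computing term by term:
  P(1)·log₂(P(1)/Q(1)) = 0.011·log₂(0.011/0.3416) = -0.05452
  P(2)·log₂(P(2)/Q(2)) = 0.7581·log₂(0.7581/0.1122) = 2.08956
  P(3)·log₂(P(3)/Q(3)) = 0.0099·log₂(0.0099/0.2588) = -0.04661
  P(4)·log₂(P(4)/Q(4)) = 0.221·log₂(0.221/0.2874) = -0.08376

D_KL(P||Q) = -0.05452 + 2.08956 - 0.04661 - 0.08376 = 1.90467 ≈ 1.9047 bits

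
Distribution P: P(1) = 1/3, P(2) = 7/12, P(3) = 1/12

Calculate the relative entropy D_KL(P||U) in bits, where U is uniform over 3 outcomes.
0.3043 bits

U(i) = 1/3 for all i

D_KL(P||U) = Σ P(x) log₂(P(x) / (1/3))
           = Σ P(x) log₂(P(x)) + log₂(3)
           = log₂(3) - H(P)

H(P) = -Σ P(x) log₂(P(x)):
  -P(1)·log₂(P(1)) = -(1/3)·log₂(1/3) = 0.52832
  -P(2)·log₂(P(2)) = -(7/12)·log₂(7/12) = 0.45360
  -P(3)·log₂(P(3)) = -(1/12)·log₂(1/12) = 0.29875
H(P) = 0.52832 + 0.45360 + 0.29875 = 1.28067 bits

log₂(3) = 1.58496 bits

D_KL(P||U) = 1.58496 - 1.28067 = 0.30429 ≈ 0.3043 bits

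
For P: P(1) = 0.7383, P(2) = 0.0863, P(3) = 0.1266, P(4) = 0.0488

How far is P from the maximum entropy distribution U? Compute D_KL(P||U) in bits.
0.7817 bits

U(i) = 1/4 for all i

D_KL(P||U) = Σ P(x) log₂(P(x) / (1/4))
           = Σ P(x) log₂(P(x)) + log₂(4)
           = log₂(4) - H(P)

H(P) = -Σ P(x) log₂(P(x)):
  -P(1)·log₂(P(1)) = -(0.7383)·log₂(0.7383) = 0.32317
  -P(2)·log₂(P(2)) = -(0.0863)·log₂(0.0863) = 0.30503
  -P(3)·log₂(P(3)) = -(0.1266)·log₂(0.1266) = 0.37748
  -P(4)·log₂(P(4)) = -(0.0488)·log₂(0.0488) = 0.21262
H(P) = 0.32317 + 0.30503 + 0.37748 + 0.21262 = 1.21830 bits

log₂(4) = 2.00000 bits

D_KL(P||U) = 2.00000 - 1.21830 = 0.78170 ≈ 0.7817 bits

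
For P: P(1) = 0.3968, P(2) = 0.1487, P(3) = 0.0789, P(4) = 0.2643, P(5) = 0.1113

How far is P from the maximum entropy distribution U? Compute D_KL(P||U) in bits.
0.2349 bits

U(i) = 1/5 for all i

D_KL(P||U) = Σ P(x) log₂(P(x) / (1/5))
           = Σ P(x) log₂(P(x)) + log₂(5)
           = log₂(5) - H(P)

H(P) = -Σ P(x) log₂(P(x)):
  -P(1)·log₂(P(1)) = -(0.3968)·log₂(0.3968) = 0.52914
  -P(2)·log₂(P(2)) = -(0.1487)·log₂(0.1487) = 0.40885
  -P(3)·log₂(P(3)) = -(0.0789)·log₂(0.0789) = 0.28908
  -P(4)·log₂(P(4)) = -(0.2643)·log₂(0.2643) = 0.50739
  -P(5)·log₂(P(5)) = -(0.1113)·log₂(0.1113) = 0.35254
H(P) = 0.52914 + 0.40885 + 0.28908 + 0.50739 + 0.35254 = 2.08700 bits

log₂(5) = 2.32193 bits

D_KL(P||U) = 2.32193 - 2.08700 = 0.23493 ≈ 0.2349 bits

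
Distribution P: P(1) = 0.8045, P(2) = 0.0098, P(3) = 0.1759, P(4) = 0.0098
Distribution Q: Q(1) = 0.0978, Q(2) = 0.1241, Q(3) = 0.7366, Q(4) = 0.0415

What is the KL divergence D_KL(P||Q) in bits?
2.0261 bits

D_KL(P||Q) = Σ P(x) log₂(P(x)/Q(x))

Computing term by term:
  P(1)·log₂(P(1)/Q(1)) = 0.8045·log₂(0.8045/0.0978) = 2.44583
  P(2)·log₂(P(2)/Q(2)) = 0.0098·log₂(0.0098/0.1241) = -0.03589
  P(3)·log₂(P(3)/Q(3)) = 0.1759·log₂(0.1759/0.7366) = -0.36343
  P(4)·log₂(P(4)/Q(4)) = 0.0098·log₂(0.0098/0.0415) = -0.02041

D_KL(P||Q) = 2.44583 - 0.03589 - 0.36343 - 0.02041 = 2.02610 ≈ 2.0261 bits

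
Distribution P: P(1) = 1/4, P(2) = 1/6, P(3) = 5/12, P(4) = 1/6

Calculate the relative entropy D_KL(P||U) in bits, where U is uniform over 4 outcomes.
0.1121 bits

U(i) = 1/4 for all i

D_KL(P||U) = Σ P(x) log₂(P(x) / (1/4))
           = Σ P(x) log₂(P(x)) + log₂(4)
           = log₂(4) - H(P)

H(P) = -Σ P(x) log₂(P(x)):
  -P(1)·log₂(P(1)) = -(1/4)·log₂(1/4) = 0.50000
  -P(2)·log₂(P(2)) = -(1/6)·log₂(1/6) = 0.43083
  -P(3)·log₂(P(3)) = -(5/12)·log₂(5/12) = 0.52626
  -P(4)·log₂(P(4)) = -(1/6)·log₂(1/6) = 0.43083
H(P) = 0.50000 + 0.43083 + 0.52626 + 0.43083 = 1.88792 bits

log₂(4) = 2.00000 bits

D_KL(P||U) = 2.00000 - 1.88792 = 0.11208 ≈ 0.1121 bits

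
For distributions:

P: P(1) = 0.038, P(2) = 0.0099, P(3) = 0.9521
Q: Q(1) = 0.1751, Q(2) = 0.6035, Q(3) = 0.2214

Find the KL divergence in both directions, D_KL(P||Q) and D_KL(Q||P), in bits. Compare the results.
D_KL(P||Q) = 1.8612 bits, D_KL(Q||P) = 3.4986 bits. D_KL(Q||P) is larger than D_KL(P||Q) by 1.6374 bits; the two directions differ.

D_KL(P||Q) = Σ P(x) log₂(P(x)/Q(x))

Computing term by term:
  P(1)·log₂(P(1)/Q(1)) = 0.038·log₂(0.038/0.1751) = -0.08376
  P(2)·log₂(P(2)/Q(2)) = 0.0099·log₂(0.0099/0.6035) = -0.05870
  P(3)·log₂(P(3)/Q(3)) = 0.9521·log₂(0.9521/0.2214) = 2.00365

D_KL(P||Q) = -0.08376 - 0.05870 + 2.00365 = 1.86119 ≈ 1.8612 bits

D_KL(Q||P) = Σ Q(x) log₂(Q(x)/P(x))

Computing term by term:
  Q(1)·log₂(Q(1)/P(1)) = 0.1751·log₂(0.1751/0.038) = 0.38594
  Q(2)·log₂(Q(2)/P(2)) = 0.6035·log₂(0.6035/0.0099) = 3.57862
  Q(3)·log₂(Q(3)/P(3)) = 0.2214·log₂(0.2214/0.9521) = -0.46593

D_KL(Q||P) = 0.38594 + 3.57862 - 0.46593 = 3.49863 ≈ 3.4986 bits

These are NOT equal (difference: 1.6374 bits). KL divergence is asymmetric: D_KL(P||Q) ≠ D_KL(Q||P) in general.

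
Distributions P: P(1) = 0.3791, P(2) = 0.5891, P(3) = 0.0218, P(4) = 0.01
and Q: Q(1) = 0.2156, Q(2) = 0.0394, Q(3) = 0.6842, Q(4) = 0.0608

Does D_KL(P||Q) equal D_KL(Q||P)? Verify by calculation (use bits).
D_KL(P||Q) = 2.4731 bits, D_KL(Q||P) = 3.2309 bits. No — D_KL(P||Q) ≠ D_KL(Q||P) for this pair.

D_KL(P||Q) = Σ P(x) log₂(P(x)/Q(x))

Computing term by term:
  P(1)·log₂(P(1)/Q(1)) = 0.3791·log₂(0.3791/0.2156) = 0.30867
  P(2)·log₂(P(2)/Q(2)) = 0.5891·log₂(0.5891/0.0394) = 2.29881
  P(3)·log₂(P(3)/Q(3)) = 0.0218·log₂(0.0218/0.6842) = -0.10839
  P(4)·log₂(P(4)/Q(4)) = 0.01·log₂(0.01/0.0608) = -0.02604

D_KL(P||Q) = 0.30867 + 2.29881 - 0.10839 - 0.02604 = 2.47305 ≈ 2.4731 bits

D_KL(Q||P) = Σ Q(x) log₂(Q(x)/P(x))

Computing term by term:
  Q(1)·log₂(Q(1)/P(1)) = 0.2156·log₂(0.2156/0.3791) = -0.17555
  Q(2)·log₂(Q(2)/P(2)) = 0.0394·log₂(0.0394/0.5891) = -0.15375
  Q(3)·log₂(Q(3)/P(3)) = 0.6842·log₂(0.6842/0.0218) = 3.40185
  Q(4)·log₂(Q(4)/P(4)) = 0.0608·log₂(0.0608/0.01) = 0.15833

D_KL(Q||P) = -0.17555 - 0.15375 + 3.40185 + 0.15833 = 3.23088 ≈ 3.2309 bits

These are NOT equal (difference: 0.7578 bits). KL divergence is asymmetric: D_KL(P||Q) ≠ D_KL(Q||P) in general.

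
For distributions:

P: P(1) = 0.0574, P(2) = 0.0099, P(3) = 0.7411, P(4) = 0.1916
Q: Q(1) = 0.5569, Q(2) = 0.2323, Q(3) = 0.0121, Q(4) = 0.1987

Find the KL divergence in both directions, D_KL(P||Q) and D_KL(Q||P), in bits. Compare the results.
D_KL(P||Q) = 4.1563 bits, D_KL(Q||P) = 2.8218 bits. D_KL(P||Q) is larger than D_KL(Q||P) by 1.3345 bits; the two directions differ.

D_KL(P||Q) = Σ P(x) log₂(P(x)/Q(x))

Computing term by term:
  P(1)·log₂(P(1)/Q(1)) = 0.0574·log₂(0.0574/0.5569) = -0.18817
  P(2)·log₂(P(2)/Q(2)) = 0.0099·log₂(0.0099/0.2323) = -0.04507
  P(3)·log₂(P(3)/Q(3)) = 0.7411·log₂(0.7411/0.0121) = 4.39961
  P(4)·log₂(P(4)/Q(4)) = 0.1916·log₂(0.1916/0.1987) = -0.01006

D_KL(P||Q) = -0.18817 - 0.04507 + 4.39961 - 0.01006 = 4.15631 ≈ 4.1563 bits

D_KL(Q||P) = Σ Q(x) log₂(Q(x)/P(x))

Computing term by term:
  Q(1)·log₂(Q(1)/P(1)) = 0.5569·log₂(0.5569/0.0574) = 1.82568
  Q(2)·log₂(Q(2)/P(2)) = 0.2323·log₂(0.2323/0.0099) = 1.05753
  Q(3)·log₂(Q(3)/P(3)) = 0.0121·log₂(0.0121/0.7411) = -0.07183
  Q(4)·log₂(Q(4)/P(4)) = 0.1987·log₂(0.1987/0.1916) = 0.01043

D_KL(Q||P) = 1.82568 + 1.05753 - 0.07183 + 0.01043 = 2.82181 ≈ 2.8218 bits

These are NOT equal (difference: 1.3345 bits). KL divergence is asymmetric: D_KL(P||Q) ≠ D_KL(Q||P) in general.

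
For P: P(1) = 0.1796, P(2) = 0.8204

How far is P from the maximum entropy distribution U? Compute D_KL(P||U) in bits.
0.3208 bits

U(i) = 1/2 for all i

D_KL(P||U) = Σ P(x) log₂(P(x) / (1/2))
           = Σ P(x) log₂(P(x)) + log₂(2)
           = log₂(2) - H(P)

H(P) = -Σ P(x) log₂(P(x)):
  -P(1)·log₂(P(1)) = -(0.1796)·log₂(0.1796) = 0.44489
  -P(2)·log₂(P(2)) = -(0.8204)·log₂(0.8204) = 0.23431
H(P) = 0.44489 + 0.23431 = 0.67920 bits

log₂(2) = 1.00000 bits

D_KL(P||U) = 1.00000 - 0.67920 = 0.32080 ≈ 0.3208 bits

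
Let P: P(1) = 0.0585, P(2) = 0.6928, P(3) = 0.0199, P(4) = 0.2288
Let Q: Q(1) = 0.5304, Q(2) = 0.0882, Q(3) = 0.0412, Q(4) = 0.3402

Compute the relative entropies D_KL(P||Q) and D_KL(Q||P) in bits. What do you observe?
D_KL(P||Q) = 1.7222 bits, D_KL(Q||P) = 1.6627 bits. The two directions give different values (D_KL(P||Q) exceeds D_KL(Q||P) by 0.0595 bits): KL divergence is asymmetric.

D_KL(P||Q) = Σ P(x) log₂(P(x)/Q(x))

Computing term by term:
  P(1)·log₂(P(1)/Q(1)) = 0.0585·log₂(0.0585/0.5304) = -0.18606
  P(2)·log₂(P(2)/Q(2)) = 0.6928·log₂(0.6928/0.0882) = 2.06010
  P(3)·log₂(P(3)/Q(3)) = 0.0199·log₂(0.0199/0.0412) = -0.02089
  P(4)·log₂(P(4)/Q(4)) = 0.2288·log₂(0.2288/0.3402) = -0.13094

D_KL(P||Q) = -0.18606 + 2.06010 - 0.02089 - 0.13094 = 1.72221 ≈ 1.7222 bits

D_KL(Q||P) = Σ Q(x) log₂(Q(x)/P(x))

Computing term by term:
  Q(1)·log₂(Q(1)/P(1)) = 0.5304·log₂(0.5304/0.0585) = 1.68698
  Q(2)·log₂(Q(2)/P(2)) = 0.0882·log₂(0.0882/0.6928) = -0.26227
  Q(3)·log₂(Q(3)/P(3)) = 0.0412·log₂(0.0412/0.0199) = 0.04325
  Q(4)·log₂(Q(4)/P(4)) = 0.3402·log₂(0.3402/0.2288) = 0.19470

D_KL(Q||P) = 1.68698 - 0.26227 + 0.04325 + 0.19470 = 1.66266 ≈ 1.6627 bits

These are NOT equal (difference: 0.0595 bits). KL divergence is asymmetric: D_KL(P||Q) ≠ D_KL(Q||P) in general.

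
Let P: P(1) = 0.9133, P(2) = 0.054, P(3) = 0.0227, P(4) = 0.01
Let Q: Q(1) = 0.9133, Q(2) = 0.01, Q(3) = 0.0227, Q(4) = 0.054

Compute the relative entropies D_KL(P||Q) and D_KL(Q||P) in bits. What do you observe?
D_KL(P||Q) = 0.1071 bits, D_KL(Q||P) = 0.1071 bits. The two directions give the same value here, because Q is a self-inverse relabeling of P; in general KL divergence is asymmetric.

D_KL(P||Q) = Σ P(x) log₂(P(x)/Q(x))

Computing term by term:
  P(1)·log₂(P(1)/Q(1)) = 0.9133·log₂(0.9133/0.9133) = 0.00000
  P(2)·log₂(P(2)/Q(2)) = 0.054·log₂(0.054/0.01) = 0.13138
  P(3)·log₂(P(3)/Q(3)) = 0.0227·log₂(0.0227/0.0227) = 0.00000
  P(4)·log₂(P(4)/Q(4)) = 0.01·log₂(0.01/0.054) = -0.02433

D_KL(P||Q) = 0.00000 + 0.13138 + 0.00000 - 0.02433 = 0.10705 ≈ 0.1071 bits

D_KL(Q||P) = Σ Q(x) log₂(Q(x)/P(x))

Computing term by term:
  Q(1)·log₂(Q(1)/P(1)) = 0.9133·log₂(0.9133/0.9133) = 0.00000
  Q(2)·log₂(Q(2)/P(2)) = 0.01·log₂(0.01/0.054) = -0.02433
  Q(3)·log₂(Q(3)/P(3)) = 0.0227·log₂(0.0227/0.0227) = 0.00000
  Q(4)·log₂(Q(4)/P(4)) = 0.054·log₂(0.054/0.01) = 0.13138

D_KL(Q||P) = 0.00000 - 0.02433 + 0.00000 + 0.13138 = 0.10705 ≈ 0.1071 bits

These ARE equal here. Q is P with outcomes relabeled (Q(2) = P(4), Q(4) = P(2)) by a relabeling that is its own inverse, so the two sums contain exactly the same terms in a different order. This is a special case — KL divergence is not symmetric in general: D_KL(P||Q) ≠ D_KL(Q||P) for most P, Q.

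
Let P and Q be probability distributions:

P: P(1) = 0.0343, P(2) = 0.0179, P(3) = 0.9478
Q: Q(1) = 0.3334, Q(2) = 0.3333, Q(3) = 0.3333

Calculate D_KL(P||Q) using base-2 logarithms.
1.2410 bits

D_KL(P||Q) = Σ P(x) log₂(P(x)/Q(x))

Computing term by term:
  P(1)·log₂(P(1)/Q(1)) = 0.0343·log₂(0.0343/0.3334) = -0.11254
  P(2)·log₂(P(2)/Q(2)) = 0.0179·log₂(0.0179/0.3333) = -0.07552
  P(3)·log₂(P(3)/Q(3)) = 0.9478·log₂(0.9478/0.3333) = 1.42906

D_KL(P||Q) = -0.11254 - 0.07552 + 1.42906 = 1.24100 ≈ 1.2410 bits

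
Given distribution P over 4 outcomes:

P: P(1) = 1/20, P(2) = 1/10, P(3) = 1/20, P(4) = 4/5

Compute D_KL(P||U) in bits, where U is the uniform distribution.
0.9781 bits

U(i) = 1/4 for all i

D_KL(P||U) = Σ P(x) log₂(P(x) / (1/4))
           = Σ P(x) log₂(P(x)) + log₂(4)
           = log₂(4) - H(P)

H(P) = -Σ P(x) log₂(P(x)):
  -P(1)·log₂(P(1)) = -(1/20)·log₂(1/20) = 0.21610
  -P(2)·log₂(P(2)) = -(1/10)·log₂(1/10) = 0.33219
  -P(3)·log₂(P(3)) = -(1/20)·log₂(1/20) = 0.21610
  -P(4)·log₂(P(4)) = -(4/5)·log₂(4/5) = 0.25754
H(P) = 0.21610 + 0.33219 + 0.21610 + 0.25754 = 1.02193 bits

log₂(4) = 2.00000 bits

D_KL(P||U) = 2.00000 - 1.02193 = 0.97807 ≈ 0.9781 bits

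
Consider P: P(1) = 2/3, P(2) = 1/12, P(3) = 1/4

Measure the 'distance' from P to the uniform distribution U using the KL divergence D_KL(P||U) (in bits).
0.3962 bits

U(i) = 1/3 for all i

D_KL(P||U) = Σ P(x) log₂(P(x) / (1/3))
           = Σ P(x) log₂(P(x)) + log₂(3)
           = log₂(3) - H(P)

H(P) = -Σ P(x) log₂(P(x)):
  -P(1)·log₂(P(1)) = -(2/3)·log₂(2/3) = 0.38998
  -P(2)·log₂(P(2)) = -(1/12)·log₂(1/12) = 0.29875
  -P(3)·log₂(P(3)) = -(1/4)·log₂(1/4) = 0.50000
H(P) = 0.38998 + 0.29875 + 0.50000 = 1.18873 bits

log₂(3) = 1.58496 bits

D_KL(P||U) = 1.58496 - 1.18873 = 0.39623 ≈ 0.3962 bits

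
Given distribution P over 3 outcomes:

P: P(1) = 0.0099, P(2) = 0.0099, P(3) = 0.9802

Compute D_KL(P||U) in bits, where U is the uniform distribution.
1.4248 bits

U(i) = 1/3 for all i

D_KL(P||U) = Σ P(x) log₂(P(x) / (1/3))
           = Σ P(x) log₂(P(x)) + log₂(3)
           = log₂(3) - H(P)

H(P) = -Σ P(x) log₂(P(x)):
  -P(1)·log₂(P(1)) = -(0.0099)·log₂(0.0099) = 0.06592
  -P(2)·log₂(P(2)) = -(0.0099)·log₂(0.0099) = 0.06592
  -P(3)·log₂(P(3)) = -(0.9802)·log₂(0.9802) = 0.02828
H(P) = 0.06592 + 0.06592 + 0.02828 = 0.16012 bits

log₂(3) = 1.58496 bits

D_KL(P||U) = 1.58496 - 0.16012 = 1.42484 ≈ 1.4248 bits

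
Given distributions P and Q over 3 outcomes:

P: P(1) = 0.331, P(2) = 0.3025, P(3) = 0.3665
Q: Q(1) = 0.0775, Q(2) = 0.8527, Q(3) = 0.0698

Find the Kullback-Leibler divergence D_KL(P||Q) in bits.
1.1179 bits

D_KL(P||Q) = Σ P(x) log₂(P(x)/Q(x))

Computing term by term:
  P(1)·log₂(P(1)/Q(1)) = 0.331·log₂(0.331/0.0775) = 0.69330
  P(2)·log₂(P(2)/Q(2)) = 0.3025·log₂(0.3025/0.8527) = -0.45227
  P(3)·log₂(P(3)/Q(3)) = 0.3665·log₂(0.3665/0.0698) = 0.87686

D_KL(P||Q) = 0.69330 - 0.45227 + 0.87686 = 1.11789 ≈ 1.1179 bits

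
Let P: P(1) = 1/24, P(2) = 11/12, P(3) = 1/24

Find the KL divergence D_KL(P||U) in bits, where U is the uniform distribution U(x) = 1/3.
1.0878 bits

U(i) = 1/3 for all i

D_KL(P||U) = Σ P(x) log₂(P(x) / (1/3))
           = Σ P(x) log₂(P(x)) + log₂(3)
           = log₂(3) - H(P)

H(P) = -Σ P(x) log₂(P(x)):
  -P(1)·log₂(P(1)) = -(1/24)·log₂(1/24) = 0.19104
  -P(2)·log₂(P(2)) = -(11/12)·log₂(11/12) = 0.11507
  -P(3)·log₂(P(3)) = -(1/24)·log₂(1/24) = 0.19104
H(P) = 0.19104 + 0.11507 + 0.19104 = 0.49715 bits

log₂(3) = 1.58496 bits

D_KL(P||U) = 1.58496 - 0.49715 = 1.08781 ≈ 1.0878 bits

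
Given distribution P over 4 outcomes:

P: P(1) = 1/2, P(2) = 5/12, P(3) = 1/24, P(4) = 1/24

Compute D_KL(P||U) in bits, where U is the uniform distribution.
0.5917 bits

U(i) = 1/4 for all i

D_KL(P||U) = Σ P(x) log₂(P(x) / (1/4))
           = Σ P(x) log₂(P(x)) + log₂(4)
           = log₂(4) - H(P)

H(P) = -Σ P(x) log₂(P(x)):
  -P(1)·log₂(P(1)) = -(1/2)·log₂(1/2) = 0.50000
  -P(2)·log₂(P(2)) = -(5/12)·log₂(5/12) = 0.52626
  -P(3)·log₂(P(3)) = -(1/24)·log₂(1/24) = 0.19104
  -P(4)·log₂(P(4)) = -(1/24)·log₂(1/24) = 0.19104
H(P) = 0.50000 + 0.52626 + 0.19104 + 0.19104 = 1.40834 bits

log₂(4) = 2.00000 bits

D_KL(P||U) = 2.00000 - 1.40834 = 0.59166 ≈ 0.5917 bits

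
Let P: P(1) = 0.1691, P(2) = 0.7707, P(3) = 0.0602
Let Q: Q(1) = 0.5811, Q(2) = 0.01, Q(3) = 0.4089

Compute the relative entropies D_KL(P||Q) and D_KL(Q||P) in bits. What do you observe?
D_KL(P||Q) = 4.3633 bits, D_KL(Q||P) = 2.1024 bits. The two directions give different values (D_KL(P||Q) exceeds D_KL(Q||P) by 2.2609 bits): KL divergence is asymmetric.

D_KL(P||Q) = Σ P(x) log₂(P(x)/Q(x))

Computing term by term:
  P(1)·log₂(P(1)/Q(1)) = 0.1691·log₂(0.1691/0.5811) = -0.30115
  P(2)·log₂(P(2)/Q(2)) = 0.7707·log₂(0.7707/0.01) = 4.83082
  P(3)·log₂(P(3)/Q(3)) = 0.0602·log₂(0.0602/0.4089) = -0.16639

D_KL(P||Q) = -0.30115 + 4.83082 - 0.16639 = 4.36328 ≈ 4.3633 bits

D_KL(Q||P) = Σ Q(x) log₂(Q(x)/P(x))

Computing term by term:
  Q(1)·log₂(Q(1)/P(1)) = 0.5811·log₂(0.5811/0.1691) = 1.03489
  Q(2)·log₂(Q(2)/P(2)) = 0.01·log₂(0.01/0.7707) = -0.06268
  Q(3)·log₂(Q(3)/P(3)) = 0.4089·log₂(0.4089/0.0602) = 1.13016

D_KL(Q||P) = 1.03489 - 0.06268 + 1.13016 = 2.10237 ≈ 2.1024 bits

These are NOT equal (difference: 2.2609 bits). KL divergence is asymmetric: D_KL(P||Q) ≠ D_KL(Q||P) in general.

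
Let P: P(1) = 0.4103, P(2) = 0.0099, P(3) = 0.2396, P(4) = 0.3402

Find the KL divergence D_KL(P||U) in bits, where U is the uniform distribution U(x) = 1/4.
0.3837 bits

U(i) = 1/4 for all i

D_KL(P||U) = Σ P(x) log₂(P(x) / (1/4))
           = Σ P(x) log₂(P(x)) + log₂(4)
           = log₂(4) - H(P)

H(P) = -Σ P(x) log₂(P(x)):
  -P(1)·log₂(P(1)) = -(0.4103)·log₂(0.4103) = 0.52734
  -P(2)·log₂(P(2)) = -(0.0099)·log₂(0.0099) = 0.06592
  -P(3)·log₂(P(3)) = -(0.2396)·log₂(0.2396) = 0.49389
  -P(4)·log₂(P(4)) = -(0.3402)·log₂(0.3402) = 0.52920
H(P) = 0.52734 + 0.06592 + 0.49389 + 0.52920 = 1.61635 bits

log₂(4) = 2.00000 bits

D_KL(P||U) = 2.00000 - 1.61635 = 0.38365 ≈ 0.3837 bits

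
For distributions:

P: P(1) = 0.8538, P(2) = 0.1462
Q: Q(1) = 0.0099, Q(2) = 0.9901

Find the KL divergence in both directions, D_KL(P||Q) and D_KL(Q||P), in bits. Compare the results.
D_KL(P||Q) = 5.0868 bits, D_KL(Q||P) = 2.6687 bits. D_KL(P||Q) is larger than D_KL(Q||P) by 2.4181 bits; the two directions differ.

D_KL(P||Q) = Σ P(x) log₂(P(x)/Q(x))

Computing term by term:
  P(1)·log₂(P(1)/Q(1)) = 0.8538·log₂(0.8538/0.0099) = 5.49021
  P(2)·log₂(P(2)/Q(2)) = 0.1462·log₂(0.1462/0.9901) = -0.40346

D_KL(P||Q) = 5.49021 - 0.40346 = 5.08675 ≈ 5.0868 bits

D_KL(Q||P) = Σ Q(x) log₂(Q(x)/P(x))

Computing term by term:
  Q(1)·log₂(Q(1)/P(1)) = 0.0099·log₂(0.0099/0.8538) = -0.06366
  Q(2)·log₂(Q(2)/P(2)) = 0.9901·log₂(0.9901/0.1462) = 2.73231

D_KL(Q||P) = -0.06366 + 2.73231 = 2.66865 ≈ 2.6687 bits

These are NOT equal (difference: 2.4181 bits). KL divergence is asymmetric: D_KL(P||Q) ≠ D_KL(Q||P) in general.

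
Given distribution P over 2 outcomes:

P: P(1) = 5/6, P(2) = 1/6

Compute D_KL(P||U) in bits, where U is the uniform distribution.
0.3500 bits

U(i) = 1/2 for all i

D_KL(P||U) = Σ P(x) log₂(P(x) / (1/2))
           = Σ P(x) log₂(P(x)) + log₂(2)
           = log₂(2) - H(P)

H(P) = -Σ P(x) log₂(P(x)):
  -P(1)·log₂(P(1)) = -(5/6)·log₂(5/6) = 0.21920
  -P(2)·log₂(P(2)) = -(1/6)·log₂(1/6) = 0.43083
H(P) = 0.21920 + 0.43083 = 0.65003 bits

log₂(2) = 1.00000 bits

D_KL(P||U) = 1.00000 - 0.65003 = 0.34997 ≈ 0.3500 bits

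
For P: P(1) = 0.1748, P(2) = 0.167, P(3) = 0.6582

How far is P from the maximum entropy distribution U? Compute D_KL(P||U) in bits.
0.3168 bits

U(i) = 1/3 for all i

D_KL(P||U) = Σ P(x) log₂(P(x) / (1/3))
           = Σ P(x) log₂(P(x)) + log₂(3)
           = log₂(3) - H(P)

H(P) = -Σ P(x) log₂(P(x)):
  -P(1)·log₂(P(1)) = -(0.1748)·log₂(0.1748) = 0.43984
  -P(2)·log₂(P(2)) = -(0.167)·log₂(0.167) = 0.43121
  -P(3)·log₂(P(3)) = -(0.6582)·log₂(0.6582) = 0.39716
H(P) = 0.43984 + 0.43121 + 0.39716 = 1.26821 bits

log₂(3) = 1.58496 bits

D_KL(P||U) = 1.58496 - 1.26821 = 0.31675 ≈ 0.3168 bits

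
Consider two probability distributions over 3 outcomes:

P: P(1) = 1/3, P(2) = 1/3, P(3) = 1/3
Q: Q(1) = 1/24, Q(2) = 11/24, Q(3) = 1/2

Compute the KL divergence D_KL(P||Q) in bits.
0.6519 bits

D_KL(P||Q) = Σ P(x) log₂(P(x)/Q(x))

Computing term by term:
  P(1)·log₂(P(1)/Q(1)) = (1/3)·log₂((1/3)/(1/24)) = 1.00000
  P(2)·log₂(P(2)/Q(2)) = (1/3)·log₂((1/3)/(11/24)) = -0.15314
  P(3)·log₂(P(3)/Q(3)) = (1/3)·log₂((1/3)/(1/2)) = -0.19499

D_KL(P||Q) = 1.00000 - 0.15314 - 0.19499 = 0.65187 ≈ 0.6519 bits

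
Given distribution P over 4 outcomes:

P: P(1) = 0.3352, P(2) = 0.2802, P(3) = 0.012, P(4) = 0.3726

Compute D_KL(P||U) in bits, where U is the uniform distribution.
0.3499 bits

U(i) = 1/4 for all i

D_KL(P||U) = Σ P(x) log₂(P(x) / (1/4))
           = Σ P(x) log₂(P(x)) + log₂(4)
           = log₂(4) - H(P)

H(P) = -Σ P(x) log₂(P(x)):
  -P(1)·log₂(P(1)) = -(0.3352)·log₂(0.3352) = 0.52858
  -P(2)·log₂(P(2)) = -(0.2802)·log₂(0.2802) = 0.51430
  -P(3)·log₂(P(3)) = -(0.012)·log₂(0.012) = 0.07657
  -P(4)·log₂(P(4)) = -(0.3726)·log₂(0.3726) = 0.53069
H(P) = 0.52858 + 0.51430 + 0.07657 + 0.53069 = 1.65014 bits

log₂(4) = 2.00000 bits

D_KL(P||U) = 2.00000 - 1.65014 = 0.34986 ≈ 0.3499 bits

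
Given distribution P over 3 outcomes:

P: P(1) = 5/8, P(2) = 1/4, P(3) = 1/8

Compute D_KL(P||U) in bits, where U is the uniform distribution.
0.2862 bits

U(i) = 1/3 for all i

D_KL(P||U) = Σ P(x) log₂(P(x) / (1/3))
           = Σ P(x) log₂(P(x)) + log₂(3)
           = log₂(3) - H(P)

H(P) = -Σ P(x) log₂(P(x)):
  -P(1)·log₂(P(1)) = -(5/8)·log₂(5/8) = 0.42379
  -P(2)·log₂(P(2)) = -(1/4)·log₂(1/4) = 0.50000
  -P(3)·log₂(P(3)) = -(1/8)·log₂(1/8) = 0.37500
H(P) = 0.42379 + 0.50000 + 0.37500 = 1.29879 bits

log₂(3) = 1.58496 bits

D_KL(P||U) = 1.58496 - 1.29879 = 0.28617 ≈ 0.2862 bits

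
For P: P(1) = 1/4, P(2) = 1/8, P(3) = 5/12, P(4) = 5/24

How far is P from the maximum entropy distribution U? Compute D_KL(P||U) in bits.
0.1273 bits

U(i) = 1/4 for all i

D_KL(P||U) = Σ P(x) log₂(P(x) / (1/4))
           = Σ P(x) log₂(P(x)) + log₂(4)
           = log₂(4) - H(P)

H(P) = -Σ P(x) log₂(P(x)):
  -P(1)·log₂(P(1)) = -(1/4)·log₂(1/4) = 0.50000
  -P(2)·log₂(P(2)) = -(1/8)·log₂(1/8) = 0.37500
  -P(3)·log₂(P(3)) = -(5/12)·log₂(5/12) = 0.52626
  -P(4)·log₂(P(4)) = -(5/24)·log₂(5/24) = 0.47147
H(P) = 0.50000 + 0.37500 + 0.52626 + 0.47147 = 1.87273 bits

log₂(4) = 2.00000 bits

D_KL(P||U) = 2.00000 - 1.87273 = 0.12727 ≈ 0.1273 bits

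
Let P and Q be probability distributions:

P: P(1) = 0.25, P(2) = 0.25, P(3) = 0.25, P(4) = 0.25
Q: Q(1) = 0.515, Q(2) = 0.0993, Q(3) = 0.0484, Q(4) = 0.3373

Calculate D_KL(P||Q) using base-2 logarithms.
0.5565 bits

D_KL(P||Q) = Σ P(x) log₂(P(x)/Q(x))

Computing term by term:
  P(1)·log₂(P(1)/Q(1)) = 0.25·log₂(0.25/0.515) = -0.26066
  P(2)·log₂(P(2)/Q(2)) = 0.25·log₂(0.25/0.0993) = 0.33302
  P(3)·log₂(P(3)/Q(3)) = 0.25·log₂(0.25/0.0484) = 0.59221
  P(4)·log₂(P(4)/Q(4)) = 0.25·log₂(0.25/0.3373) = -0.10803

D_KL(P||Q) = -0.26066 + 0.33302 + 0.59221 - 0.10803 = 0.55654 ≈ 0.5565 bits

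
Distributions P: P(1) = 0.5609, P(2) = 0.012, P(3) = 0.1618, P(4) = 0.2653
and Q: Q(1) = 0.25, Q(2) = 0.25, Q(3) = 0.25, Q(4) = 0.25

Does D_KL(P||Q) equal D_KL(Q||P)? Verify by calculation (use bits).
D_KL(P||Q) = 0.5225 bits, D_KL(Q||P) = 0.9393 bits. No — D_KL(P||Q) ≠ D_KL(Q||P) for this pair.

D_KL(P||Q) = Σ P(x) log₂(P(x)/Q(x))

Computing term by term:
  P(1)·log₂(P(1)/Q(1)) = 0.5609·log₂(0.5609/0.25) = 0.65391
  P(2)·log₂(P(2)/Q(2)) = 0.012·log₂(0.012/0.25) = -0.05257
  P(3)·log₂(P(3)/Q(3)) = 0.1618·log₂(0.1618/0.25) = -0.10156
  P(4)·log₂(P(4)/Q(4)) = 0.2653·log₂(0.2653/0.25) = 0.02274

D_KL(P||Q) = 0.65391 - 0.05257 - 0.10156 + 0.02274 = 0.52252 ≈ 0.5225 bits

D_KL(Q||P) = Σ Q(x) log₂(Q(x)/P(x))

Computing term by term:
  Q(1)·log₂(Q(1)/P(1)) = 0.25·log₂(0.25/0.5609) = -0.29145
  Q(2)·log₂(Q(2)/P(2)) = 0.25·log₂(0.25/0.012) = 1.09521
  Q(3)·log₂(Q(3)/P(3)) = 0.25·log₂(0.25/0.1618) = 0.15693
  Q(4)·log₂(Q(4)/P(4)) = 0.25·log₂(0.25/0.2653) = -0.02142

D_KL(Q||P) = -0.29145 + 1.09521 + 0.15693 - 0.02142 = 0.93927 ≈ 0.9393 bits

These are NOT equal (difference: 0.4168 bits). KL divergence is asymmetric: D_KL(P||Q) ≠ D_KL(Q||P) in general.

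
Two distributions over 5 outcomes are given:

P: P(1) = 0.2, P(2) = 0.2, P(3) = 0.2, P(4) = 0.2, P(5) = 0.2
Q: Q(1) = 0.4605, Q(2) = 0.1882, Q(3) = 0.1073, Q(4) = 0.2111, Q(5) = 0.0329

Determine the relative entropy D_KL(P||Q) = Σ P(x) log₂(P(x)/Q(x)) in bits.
0.4618 bits

D_KL(P||Q) = Σ P(x) log₂(P(x)/Q(x))

Computing term by term:
  P(1)·log₂(P(1)/Q(1)) = 0.2·log₂(0.2/0.4605) = -0.24064
  P(2)·log₂(P(2)/Q(2)) = 0.2·log₂(0.2/0.1882) = 0.01755
  P(3)·log₂(P(3)/Q(3)) = 0.2·log₂(0.2/0.1073) = 0.17967
  P(4)·log₂(P(4)/Q(4)) = 0.2·log₂(0.2/0.2111) = -0.01559
  P(5)·log₂(P(5)/Q(5)) = 0.2·log₂(0.2/0.0329) = 0.52077

D_KL(P||Q) = -0.24064 + 0.01755 + 0.17967 - 0.01559 + 0.52077 = 0.46176 ≈ 0.4618 bits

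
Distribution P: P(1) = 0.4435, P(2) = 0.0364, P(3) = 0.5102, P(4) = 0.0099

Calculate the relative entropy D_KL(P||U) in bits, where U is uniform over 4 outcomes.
0.7445 bits

U(i) = 1/4 for all i

D_KL(P||U) = Σ P(x) log₂(P(x) / (1/4))
           = Σ P(x) log₂(P(x)) + log₂(4)
           = log₂(4) - H(P)

H(P) = -Σ P(x) log₂(P(x)):
  -P(1)·log₂(P(1)) = -(0.4435)·log₂(0.4435) = 0.52022
  -P(2)·log₂(P(2)) = -(0.0364)·log₂(0.0364) = 0.17399
  -P(3)·log₂(P(3)) = -(0.5102)·log₂(0.5102) = 0.49534
  -P(4)·log₂(P(4)) = -(0.0099)·log₂(0.0099) = 0.06592
H(P) = 0.52022 + 0.17399 + 0.49534 + 0.06592 = 1.25547 bits

log₂(4) = 2.00000 bits

D_KL(P||U) = 2.00000 - 1.25547 = 0.74453 ≈ 0.7445 bits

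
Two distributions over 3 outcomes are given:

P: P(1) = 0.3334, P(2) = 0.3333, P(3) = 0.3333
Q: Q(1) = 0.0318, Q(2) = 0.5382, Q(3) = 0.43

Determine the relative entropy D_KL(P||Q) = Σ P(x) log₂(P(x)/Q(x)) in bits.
0.7774 bits

D_KL(P||Q) = Σ P(x) log₂(P(x)/Q(x))

Computing term by term:
  P(1)·log₂(P(1)/Q(1)) = 0.3334·log₂(0.3334/0.0318) = 1.13028
  P(2)·log₂(P(2)/Q(2)) = 0.3333·log₂(0.3333/0.5382) = -0.23042
  P(3)·log₂(P(3)/Q(3)) = 0.3333·log₂(0.3333/0.43) = -0.12249

D_KL(P||Q) = 1.13028 - 0.23042 - 0.12249 = 0.77737 ≈ 0.7774 bits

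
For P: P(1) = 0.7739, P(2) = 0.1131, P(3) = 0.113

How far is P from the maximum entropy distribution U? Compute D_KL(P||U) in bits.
0.5877 bits

U(i) = 1/3 for all i

D_KL(P||U) = Σ P(x) log₂(P(x) / (1/3))
           = Σ P(x) log₂(P(x)) + log₂(3)
           = log₂(3) - H(P)

H(P) = -Σ P(x) log₂(P(x)):
  -P(1)·log₂(P(1)) = -(0.7739)·log₂(0.7739) = 0.28617
  -P(2)·log₂(P(2)) = -(0.1131)·log₂(0.1131) = 0.35562
  -P(3)·log₂(P(3)) = -(0.113)·log₂(0.113) = 0.35545
H(P) = 0.28617 + 0.35562 + 0.35545 = 0.99724 bits

log₂(3) = 1.58496 bits

D_KL(P||U) = 1.58496 - 0.99724 = 0.58772 ≈ 0.5877 bits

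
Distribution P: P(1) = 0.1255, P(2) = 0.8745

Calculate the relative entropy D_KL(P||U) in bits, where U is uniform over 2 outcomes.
0.4550 bits

U(i) = 1/2 for all i

D_KL(P||U) = Σ P(x) log₂(P(x) / (1/2))
           = Σ P(x) log₂(P(x)) + log₂(2)
           = log₂(2) - H(P)

H(P) = -Σ P(x) log₂(P(x)):
  -P(1)·log₂(P(1)) = -(0.1255)·log₂(0.1255) = 0.37578
  -P(2)·log₂(P(2)) = -(0.8745)·log₂(0.8745) = 0.16919
H(P) = 0.37578 + 0.16919 = 0.54497 bits

log₂(2) = 1.00000 bits

D_KL(P||U) = 1.00000 - 0.54497 = 0.45503 ≈ 0.4550 bits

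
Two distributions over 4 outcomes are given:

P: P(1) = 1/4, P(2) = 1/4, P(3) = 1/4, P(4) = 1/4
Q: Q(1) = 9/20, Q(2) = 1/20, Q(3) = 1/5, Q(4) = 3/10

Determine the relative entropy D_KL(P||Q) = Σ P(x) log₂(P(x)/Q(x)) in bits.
0.3832 bits

D_KL(P||Q) = Σ P(x) log₂(P(x)/Q(x))

Computing term by term:
  P(1)·log₂(P(1)/Q(1)) = (1/4)·log₂((1/4)/(9/20)) = -0.21200
  P(2)·log₂(P(2)/Q(2)) = (1/4)·log₂((1/4)/(1/20)) = 0.58048
  P(3)·log₂(P(3)/Q(3)) = (1/4)·log₂((1/4)/(1/5)) = 0.08048
  P(4)·log₂(P(4)/Q(4)) = (1/4)·log₂((1/4)/(3/10)) = -0.06576

D_KL(P||Q) = -0.21200 + 0.58048 + 0.08048 - 0.06576 = 0.38320 ≈ 0.3832 bits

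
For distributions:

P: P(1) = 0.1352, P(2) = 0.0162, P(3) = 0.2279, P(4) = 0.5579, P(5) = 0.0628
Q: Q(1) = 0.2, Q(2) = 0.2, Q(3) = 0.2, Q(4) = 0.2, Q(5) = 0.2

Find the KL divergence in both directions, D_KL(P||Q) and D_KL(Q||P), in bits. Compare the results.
D_KL(P||Q) = 0.6286 bits, D_KL(Q||P) = 0.8387 bits. D_KL(Q||P) is larger than D_KL(P||Q) by 0.2101 bits; the two directions differ.

D_KL(P||Q) = Σ P(x) log₂(P(x)/Q(x))

Computing term by term:
  P(1)·log₂(P(1)/Q(1)) = 0.1352·log₂(0.1352/0.2) = -0.07638
  P(2)·log₂(P(2)/Q(2)) = 0.0162·log₂(0.0162/0.2) = -0.05874
  P(3)·log₂(P(3)/Q(3)) = 0.2279·log₂(0.2279/0.2) = 0.04294
  P(4)·log₂(P(4)/Q(4)) = 0.5579·log₂(0.5579/0.2) = 0.82570
  P(5)·log₂(P(5)/Q(5)) = 0.0628·log₂(0.0628/0.2) = -0.10495

D_KL(P||Q) = -0.07638 - 0.05874 + 0.04294 + 0.82570 - 0.10495 = 0.62857 ≈ 0.6286 bits

D_KL(Q||P) = Σ Q(x) log₂(Q(x)/P(x))

Computing term by term:
  Q(1)·log₂(Q(1)/P(1)) = 0.2·log₂(0.2/0.1352) = 0.11298
  Q(2)·log₂(Q(2)/P(2)) = 0.2·log₂(0.2/0.0162) = 0.72519
  Q(3)·log₂(Q(3)/P(3)) = 0.2·log₂(0.2/0.2279) = -0.03768
  Q(4)·log₂(Q(4)/P(4)) = 0.2·log₂(0.2/0.5579) = -0.29600
  Q(5)·log₂(Q(5)/P(5)) = 0.2·log₂(0.2/0.0628) = 0.33423

D_KL(Q||P) = 0.11298 + 0.72519 - 0.03768 - 0.29600 + 0.33423 = 0.83872 ≈ 0.8387 bits

These are NOT equal (difference: 0.2101 bits). KL divergence is asymmetric: D_KL(P||Q) ≠ D_KL(Q||P) in general.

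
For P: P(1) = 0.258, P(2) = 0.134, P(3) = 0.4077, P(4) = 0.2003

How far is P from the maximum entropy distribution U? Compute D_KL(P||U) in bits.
0.1148 bits

U(i) = 1/4 for all i

D_KL(P||U) = Σ P(x) log₂(P(x) / (1/4))
           = Σ P(x) log₂(P(x)) + log₂(4)
           = log₂(4) - H(P)

H(P) = -Σ P(x) log₂(P(x)):
  -P(1)·log₂(P(1)) = -(0.258)·log₂(0.258) = 0.50428
  -P(2)·log₂(P(2)) = -(0.134)·log₂(0.134) = 0.38856
  -P(3)·log₂(P(3)) = -(0.4077)·log₂(0.4077) = 0.52774
  -P(4)·log₂(P(4)) = -(0.2003)·log₂(0.2003) = 0.46465
H(P) = 0.50428 + 0.38856 + 0.52774 + 0.46465 = 1.88523 bits

log₂(4) = 2.00000 bits

D_KL(P||U) = 2.00000 - 1.88523 = 0.11477 ≈ 0.1148 bits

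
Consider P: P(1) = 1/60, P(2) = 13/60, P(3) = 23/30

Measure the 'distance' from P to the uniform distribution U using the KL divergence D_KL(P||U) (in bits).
0.7146 bits

U(i) = 1/3 for all i

D_KL(P||U) = Σ P(x) log₂(P(x) / (1/3))
           = Σ P(x) log₂(P(x)) + log₂(3)
           = log₂(3) - H(P)

H(P) = -Σ P(x) log₂(P(x)):
  -P(1)·log₂(P(1)) = -(1/60)·log₂(1/60) = 0.09845
  -P(2)·log₂(P(2)) = -(13/60)·log₂(13/60) = 0.47806
  -P(3)·log₂(P(3)) = -(23/30)·log₂(23/30) = 0.29389
H(P) = 0.09845 + 0.47806 + 0.29389 = 0.87040 bits

log₂(3) = 1.58496 bits

D_KL(P||U) = 1.58496 - 0.87040 = 0.71456 ≈ 0.7146 bits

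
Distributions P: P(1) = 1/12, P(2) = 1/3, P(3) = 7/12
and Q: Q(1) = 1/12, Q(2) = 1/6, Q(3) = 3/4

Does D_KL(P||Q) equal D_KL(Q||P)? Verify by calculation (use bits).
D_KL(P||Q) = 0.1218 bits, D_KL(Q||P) = 0.1053 bits. No — D_KL(P||Q) ≠ D_KL(Q||P) for this pair.

D_KL(P||Q) = Σ P(x) log₂(P(x)/Q(x))

Computing term by term:
  P(1)·log₂(P(1)/Q(1)) = (1/12)·log₂((1/12)/(1/12)) = 0.00000
  P(2)·log₂(P(2)/Q(2)) = (1/3)·log₂((1/3)/(1/6)) = 0.33333
  P(3)·log₂(P(3)/Q(3)) = (7/12)·log₂((7/12)/(3/4)) = -0.21150

D_KL(P||Q) = 0.00000 + 0.33333 - 0.21150 = 0.12183 ≈ 0.1218 bits

D_KL(Q||P) = Σ Q(x) log₂(Q(x)/P(x))

Computing term by term:
  Q(1)·log₂(Q(1)/P(1)) = (1/12)·log₂((1/12)/(1/12)) = 0.00000
  Q(2)·log₂(Q(2)/P(2)) = (1/6)·log₂((1/6)/(1/3)) = -0.16667
  Q(3)·log₂(Q(3)/P(3)) = (3/4)·log₂((3/4)/(7/12)) = 0.27193

D_KL(Q||P) = 0.00000 - 0.16667 + 0.27193 = 0.10526 ≈ 0.1053 bits

These are NOT equal (difference: 0.0165 bits). KL divergence is asymmetric: D_KL(P||Q) ≠ D_KL(Q||P) in general.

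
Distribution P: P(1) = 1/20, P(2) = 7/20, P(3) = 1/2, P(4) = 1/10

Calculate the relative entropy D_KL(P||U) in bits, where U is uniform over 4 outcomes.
0.4216 bits

U(i) = 1/4 for all i

D_KL(P||U) = Σ P(x) log₂(P(x) / (1/4))
           = Σ P(x) log₂(P(x)) + log₂(4)
           = log₂(4) - H(P)

H(P) = -Σ P(x) log₂(P(x)):
  -P(1)·log₂(P(1)) = -(1/20)·log₂(1/20) = 0.21610
  -P(2)·log₂(P(2)) = -(7/20)·log₂(7/20) = 0.53010
  -P(3)·log₂(P(3)) = -(1/2)·log₂(1/2) = 0.50000
  -P(4)·log₂(P(4)) = -(1/10)·log₂(1/10) = 0.33219
H(P) = 0.21610 + 0.53010 + 0.50000 + 0.33219 = 1.57839 bits

log₂(4) = 2.00000 bits

D_KL(P||U) = 2.00000 - 1.57839 = 0.42161 ≈ 0.4216 bits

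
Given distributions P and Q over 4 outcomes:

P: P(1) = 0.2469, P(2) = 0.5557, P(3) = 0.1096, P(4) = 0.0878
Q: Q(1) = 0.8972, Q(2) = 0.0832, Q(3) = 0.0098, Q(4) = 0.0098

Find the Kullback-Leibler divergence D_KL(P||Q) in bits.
1.7223 bits

D_KL(P||Q) = Σ P(x) log₂(P(x)/Q(x))

Computing term by term:
  P(1)·log₂(P(1)/Q(1)) = 0.2469·log₂(0.2469/0.8972) = -0.45961
  P(2)·log₂(P(2)/Q(2)) = 0.5557·log₂(0.5557/0.0832) = 1.52242
  P(3)·log₂(P(3)/Q(3)) = 0.1096·log₂(0.1096/0.0098) = 0.38177
  P(4)·log₂(P(4)/Q(4)) = 0.0878·log₂(0.0878/0.0098) = 0.27774

D_KL(P||Q) = -0.45961 + 1.52242 + 0.38177 + 0.27774 = 1.72232 ≈ 1.7223 bits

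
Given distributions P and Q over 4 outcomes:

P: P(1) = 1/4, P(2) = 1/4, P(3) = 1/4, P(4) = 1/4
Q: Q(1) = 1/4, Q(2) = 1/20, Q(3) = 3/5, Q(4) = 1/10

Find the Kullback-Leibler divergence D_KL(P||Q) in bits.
0.5952 bits

D_KL(P||Q) = Σ P(x) log₂(P(x)/Q(x))

Computing term by term:
  P(1)·log₂(P(1)/Q(1)) = (1/4)·log₂((1/4)/(1/4)) = 0.00000
  P(2)·log₂(P(2)/Q(2)) = (1/4)·log₂((1/4)/(1/20)) = 0.58048
  P(3)·log₂(P(3)/Q(3)) = (1/4)·log₂((1/4)/(3/5)) = -0.31576
  P(4)·log₂(P(4)/Q(4)) = (1/4)·log₂((1/4)/(1/10)) = 0.33048

D_KL(P||Q) = 0.00000 + 0.58048 - 0.31576 + 0.33048 = 0.59520 ≈ 0.5952 bits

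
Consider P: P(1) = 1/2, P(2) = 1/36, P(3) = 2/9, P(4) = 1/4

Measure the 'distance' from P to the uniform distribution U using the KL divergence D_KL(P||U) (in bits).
0.3742 bits

U(i) = 1/4 for all i

D_KL(P||U) = Σ P(x) log₂(P(x) / (1/4))
           = Σ P(x) log₂(P(x)) + log₂(4)
           = log₂(4) - H(P)

H(P) = -Σ P(x) log₂(P(x)):
  -P(1)·log₂(P(1)) = -(1/2)·log₂(1/2) = 0.50000
  -P(2)·log₂(P(2)) = -(1/36)·log₂(1/36) = 0.14361
  -P(3)·log₂(P(3)) = -(2/9)·log₂(2/9) = 0.48221
  -P(4)·log₂(P(4)) = -(1/4)·log₂(1/4) = 0.50000
H(P) = 0.50000 + 0.14361 + 0.48221 + 0.50000 = 1.62582 bits

log₂(4) = 2.00000 bits

D_KL(P||U) = 2.00000 - 1.62582 = 0.37418 ≈ 0.3742 bits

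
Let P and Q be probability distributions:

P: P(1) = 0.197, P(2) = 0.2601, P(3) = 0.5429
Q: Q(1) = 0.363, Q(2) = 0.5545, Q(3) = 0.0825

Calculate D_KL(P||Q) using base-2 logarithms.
1.0180 bits

D_KL(P||Q) = Σ P(x) log₂(P(x)/Q(x))

Computing term by term:
  P(1)·log₂(P(1)/Q(1)) = 0.197·log₂(0.197/0.363) = -0.17371
  P(2)·log₂(P(2)/Q(2)) = 0.2601·log₂(0.2601/0.5545) = -0.28406
  P(3)·log₂(P(3)/Q(3)) = 0.5429·log₂(0.5429/0.0825) = 1.47572

D_KL(P||Q) = -0.17371 - 0.28406 + 1.47572 = 1.01795 ≈ 1.0180 bits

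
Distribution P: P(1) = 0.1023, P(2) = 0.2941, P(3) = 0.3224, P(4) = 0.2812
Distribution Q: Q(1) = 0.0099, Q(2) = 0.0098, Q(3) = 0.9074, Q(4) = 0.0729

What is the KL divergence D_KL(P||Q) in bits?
1.8543 bits

D_KL(P||Q) = Σ P(x) log₂(P(x)/Q(x))

Computing term by term:
  P(1)·log₂(P(1)/Q(1)) = 0.1023·log₂(0.1023/0.0099) = 0.34467
  P(2)·log₂(P(2)/Q(2)) = 0.2941·log₂(0.2941/0.0098) = 1.44326
  P(3)·log₂(P(3)/Q(3)) = 0.3224·log₂(0.3224/0.9074) = -0.48131
  P(4)·log₂(P(4)/Q(4)) = 0.2812·log₂(0.2812/0.0729) = 0.54767

D_KL(P||Q) = 0.34467 + 1.44326 - 0.48131 + 0.54767 = 1.85429 ≈ 1.8543 bits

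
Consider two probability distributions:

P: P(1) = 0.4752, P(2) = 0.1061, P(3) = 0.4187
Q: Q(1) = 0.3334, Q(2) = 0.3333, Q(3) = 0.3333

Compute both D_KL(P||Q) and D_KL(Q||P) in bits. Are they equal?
D_KL(P||Q) = 0.2055 bits, D_KL(Q||P) = 0.2703 bits. No, they are not equal.

D_KL(P||Q) = Σ P(x) log₂(P(x)/Q(x))

Computing term by term:
  P(1)·log₂(P(1)/Q(1)) = 0.4752·log₂(0.4752/0.3334) = 0.24296
  P(2)·log₂(P(2)/Q(2)) = 0.1061·log₂(0.1061/0.3333) = -0.17521
  P(3)·log₂(P(3)/Q(3)) = 0.4187·log₂(0.4187/0.3333) = 0.13779

D_KL(P||Q) = 0.24296 - 0.17521 + 0.13779 = 0.20554 ≈ 0.2055 bits

D_KL(Q||P) = Σ Q(x) log₂(Q(x)/P(x))

Computing term by term:
  Q(1)·log₂(Q(1)/P(1)) = 0.3334·log₂(0.3334/0.4752) = -0.17046
  Q(2)·log₂(Q(2)/P(2)) = 0.3333·log₂(0.3333/0.1061) = 0.55041
  Q(3)·log₂(Q(3)/P(3)) = 0.3333·log₂(0.3333/0.4187) = -0.10969

D_KL(Q||P) = -0.17046 + 0.55041 - 0.10969 = 0.27026 ≈ 0.2703 bits

These are NOT equal (difference: 0.0648 bits). KL divergence is asymmetric: D_KL(P||Q) ≠ D_KL(Q||P) in general.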